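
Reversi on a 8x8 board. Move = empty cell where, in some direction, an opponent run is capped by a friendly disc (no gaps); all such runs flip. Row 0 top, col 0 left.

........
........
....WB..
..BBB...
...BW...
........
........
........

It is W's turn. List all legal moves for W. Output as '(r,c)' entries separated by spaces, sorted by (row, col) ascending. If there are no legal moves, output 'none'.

(1,4): no bracket -> illegal
(1,5): no bracket -> illegal
(1,6): no bracket -> illegal
(2,1): no bracket -> illegal
(2,2): flips 1 -> legal
(2,3): no bracket -> illegal
(2,6): flips 1 -> legal
(3,1): no bracket -> illegal
(3,5): no bracket -> illegal
(3,6): no bracket -> illegal
(4,1): no bracket -> illegal
(4,2): flips 2 -> legal
(4,5): no bracket -> illegal
(5,2): no bracket -> illegal
(5,3): no bracket -> illegal
(5,4): no bracket -> illegal

Answer: (2,2) (2,6) (4,2)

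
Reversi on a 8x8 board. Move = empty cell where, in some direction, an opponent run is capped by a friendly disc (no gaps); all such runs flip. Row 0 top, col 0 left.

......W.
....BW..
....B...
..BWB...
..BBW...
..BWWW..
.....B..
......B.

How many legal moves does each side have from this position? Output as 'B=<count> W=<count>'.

Answer: B=6 W=8

Derivation:
-- B to move --
(0,4): no bracket -> illegal
(0,5): no bracket -> illegal
(0,7): no bracket -> illegal
(1,6): flips 1 -> legal
(1,7): no bracket -> illegal
(2,2): no bracket -> illegal
(2,3): flips 1 -> legal
(2,5): no bracket -> illegal
(2,6): no bracket -> illegal
(3,5): no bracket -> illegal
(4,5): flips 2 -> legal
(4,6): no bracket -> illegal
(5,6): flips 3 -> legal
(6,2): no bracket -> illegal
(6,3): flips 1 -> legal
(6,4): flips 3 -> legal
(6,6): no bracket -> illegal
B mobility = 6
-- W to move --
(0,3): no bracket -> illegal
(0,4): flips 3 -> legal
(0,5): no bracket -> illegal
(1,3): flips 1 -> legal
(2,1): flips 2 -> legal
(2,2): no bracket -> illegal
(2,3): no bracket -> illegal
(2,5): no bracket -> illegal
(3,1): flips 2 -> legal
(3,5): flips 1 -> legal
(4,1): flips 2 -> legal
(4,5): no bracket -> illegal
(5,1): flips 2 -> legal
(5,6): no bracket -> illegal
(6,1): no bracket -> illegal
(6,2): no bracket -> illegal
(6,3): no bracket -> illegal
(6,4): no bracket -> illegal
(6,6): no bracket -> illegal
(6,7): no bracket -> illegal
(7,4): no bracket -> illegal
(7,5): flips 1 -> legal
(7,7): no bracket -> illegal
W mobility = 8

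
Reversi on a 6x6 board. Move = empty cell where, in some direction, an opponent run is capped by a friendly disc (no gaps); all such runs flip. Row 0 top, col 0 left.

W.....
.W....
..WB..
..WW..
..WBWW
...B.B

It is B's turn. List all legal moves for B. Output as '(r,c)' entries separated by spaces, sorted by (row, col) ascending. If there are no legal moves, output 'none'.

(0,1): no bracket -> illegal
(0,2): no bracket -> illegal
(1,0): no bracket -> illegal
(1,2): no bracket -> illegal
(1,3): no bracket -> illegal
(2,0): no bracket -> illegal
(2,1): flips 2 -> legal
(2,4): no bracket -> illegal
(3,1): flips 1 -> legal
(3,4): no bracket -> illegal
(3,5): flips 2 -> legal
(4,1): flips 2 -> legal
(5,1): no bracket -> illegal
(5,2): no bracket -> illegal
(5,4): no bracket -> illegal

Answer: (2,1) (3,1) (3,5) (4,1)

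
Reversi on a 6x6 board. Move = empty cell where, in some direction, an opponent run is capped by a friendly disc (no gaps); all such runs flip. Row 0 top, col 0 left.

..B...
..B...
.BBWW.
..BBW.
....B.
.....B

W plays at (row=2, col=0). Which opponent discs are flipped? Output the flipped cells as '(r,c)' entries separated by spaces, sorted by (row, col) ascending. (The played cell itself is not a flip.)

Answer: (2,1) (2,2)

Derivation:
Dir NW: edge -> no flip
Dir N: first cell '.' (not opp) -> no flip
Dir NE: first cell '.' (not opp) -> no flip
Dir W: edge -> no flip
Dir E: opp run (2,1) (2,2) capped by W -> flip
Dir SW: edge -> no flip
Dir S: first cell '.' (not opp) -> no flip
Dir SE: first cell '.' (not opp) -> no flip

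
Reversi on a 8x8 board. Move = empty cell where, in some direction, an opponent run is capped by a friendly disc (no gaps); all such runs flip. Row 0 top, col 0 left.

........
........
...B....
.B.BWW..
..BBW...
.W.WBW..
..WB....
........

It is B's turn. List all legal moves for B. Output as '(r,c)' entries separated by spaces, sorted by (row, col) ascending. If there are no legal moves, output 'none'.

(2,4): flips 2 -> legal
(2,5): flips 1 -> legal
(2,6): no bracket -> illegal
(3,6): flips 2 -> legal
(4,0): no bracket -> illegal
(4,1): no bracket -> illegal
(4,5): flips 2 -> legal
(4,6): no bracket -> illegal
(5,0): no bracket -> illegal
(5,2): flips 1 -> legal
(5,6): flips 1 -> legal
(6,0): flips 1 -> legal
(6,1): flips 1 -> legal
(6,4): flips 1 -> legal
(6,5): no bracket -> illegal
(6,6): flips 2 -> legal
(7,1): no bracket -> illegal
(7,2): no bracket -> illegal
(7,3): no bracket -> illegal

Answer: (2,4) (2,5) (3,6) (4,5) (5,2) (5,6) (6,0) (6,1) (6,4) (6,6)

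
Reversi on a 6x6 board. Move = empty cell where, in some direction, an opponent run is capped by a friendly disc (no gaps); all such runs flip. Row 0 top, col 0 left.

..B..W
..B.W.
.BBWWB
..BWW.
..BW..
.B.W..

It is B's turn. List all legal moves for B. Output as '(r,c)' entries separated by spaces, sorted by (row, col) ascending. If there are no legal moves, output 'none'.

(0,3): flips 1 -> legal
(0,4): no bracket -> illegal
(1,3): no bracket -> illegal
(1,5): flips 2 -> legal
(3,5): flips 2 -> legal
(4,4): flips 2 -> legal
(4,5): flips 2 -> legal
(5,2): flips 2 -> legal
(5,4): flips 1 -> legal

Answer: (0,3) (1,5) (3,5) (4,4) (4,5) (5,2) (5,4)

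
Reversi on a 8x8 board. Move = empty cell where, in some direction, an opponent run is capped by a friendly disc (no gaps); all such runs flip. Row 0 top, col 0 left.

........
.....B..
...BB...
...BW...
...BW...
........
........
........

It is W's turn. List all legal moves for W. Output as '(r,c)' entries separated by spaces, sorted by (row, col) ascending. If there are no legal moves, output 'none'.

(0,4): no bracket -> illegal
(0,5): no bracket -> illegal
(0,6): no bracket -> illegal
(1,2): flips 1 -> legal
(1,3): no bracket -> illegal
(1,4): flips 1 -> legal
(1,6): no bracket -> illegal
(2,2): flips 1 -> legal
(2,5): no bracket -> illegal
(2,6): no bracket -> illegal
(3,2): flips 1 -> legal
(3,5): no bracket -> illegal
(4,2): flips 1 -> legal
(5,2): flips 1 -> legal
(5,3): no bracket -> illegal
(5,4): no bracket -> illegal

Answer: (1,2) (1,4) (2,2) (3,2) (4,2) (5,2)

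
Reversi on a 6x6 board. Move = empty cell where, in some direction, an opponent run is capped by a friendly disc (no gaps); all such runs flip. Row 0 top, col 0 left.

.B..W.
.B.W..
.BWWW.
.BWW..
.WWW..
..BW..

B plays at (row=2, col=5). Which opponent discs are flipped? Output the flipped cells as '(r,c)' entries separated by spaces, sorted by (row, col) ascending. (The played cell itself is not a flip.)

Answer: (2,2) (2,3) (2,4)

Derivation:
Dir NW: first cell '.' (not opp) -> no flip
Dir N: first cell '.' (not opp) -> no flip
Dir NE: edge -> no flip
Dir W: opp run (2,4) (2,3) (2,2) capped by B -> flip
Dir E: edge -> no flip
Dir SW: first cell '.' (not opp) -> no flip
Dir S: first cell '.' (not opp) -> no flip
Dir SE: edge -> no flip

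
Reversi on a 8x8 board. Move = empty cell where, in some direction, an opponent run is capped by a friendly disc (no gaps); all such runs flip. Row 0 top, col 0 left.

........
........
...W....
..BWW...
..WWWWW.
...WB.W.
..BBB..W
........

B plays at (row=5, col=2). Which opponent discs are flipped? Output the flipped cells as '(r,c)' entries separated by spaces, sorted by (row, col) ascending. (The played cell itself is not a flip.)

Dir NW: first cell '.' (not opp) -> no flip
Dir N: opp run (4,2) capped by B -> flip
Dir NE: opp run (4,3) (3,4), next='.' -> no flip
Dir W: first cell '.' (not opp) -> no flip
Dir E: opp run (5,3) capped by B -> flip
Dir SW: first cell '.' (not opp) -> no flip
Dir S: first cell 'B' (not opp) -> no flip
Dir SE: first cell 'B' (not opp) -> no flip

Answer: (4,2) (5,3)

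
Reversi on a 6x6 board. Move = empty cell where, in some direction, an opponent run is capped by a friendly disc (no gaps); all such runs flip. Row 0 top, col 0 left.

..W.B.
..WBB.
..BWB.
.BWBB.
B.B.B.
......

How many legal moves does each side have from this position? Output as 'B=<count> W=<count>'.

-- B to move --
(0,1): flips 2 -> legal
(0,3): no bracket -> illegal
(1,1): flips 1 -> legal
(2,1): no bracket -> illegal
(4,1): flips 2 -> legal
(4,3): no bracket -> illegal
B mobility = 3
-- W to move --
(0,3): flips 1 -> legal
(0,5): flips 1 -> legal
(1,1): no bracket -> illegal
(1,5): flips 2 -> legal
(2,0): no bracket -> illegal
(2,1): flips 1 -> legal
(2,5): flips 1 -> legal
(3,0): flips 1 -> legal
(3,5): flips 4 -> legal
(4,1): no bracket -> illegal
(4,3): flips 1 -> legal
(4,5): flips 1 -> legal
(5,0): no bracket -> illegal
(5,1): no bracket -> illegal
(5,2): flips 1 -> legal
(5,3): no bracket -> illegal
(5,4): no bracket -> illegal
(5,5): no bracket -> illegal
W mobility = 10

Answer: B=3 W=10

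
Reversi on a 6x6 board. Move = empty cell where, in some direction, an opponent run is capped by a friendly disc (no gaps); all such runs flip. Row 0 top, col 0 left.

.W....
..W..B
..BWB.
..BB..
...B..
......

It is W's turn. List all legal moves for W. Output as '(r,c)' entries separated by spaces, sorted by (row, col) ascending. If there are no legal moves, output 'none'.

(0,4): no bracket -> illegal
(0,5): no bracket -> illegal
(1,1): no bracket -> illegal
(1,3): no bracket -> illegal
(1,4): no bracket -> illegal
(2,1): flips 1 -> legal
(2,5): flips 1 -> legal
(3,1): no bracket -> illegal
(3,4): no bracket -> illegal
(3,5): no bracket -> illegal
(4,1): flips 1 -> legal
(4,2): flips 2 -> legal
(4,4): no bracket -> illegal
(5,2): no bracket -> illegal
(5,3): flips 2 -> legal
(5,4): no bracket -> illegal

Answer: (2,1) (2,5) (4,1) (4,2) (5,3)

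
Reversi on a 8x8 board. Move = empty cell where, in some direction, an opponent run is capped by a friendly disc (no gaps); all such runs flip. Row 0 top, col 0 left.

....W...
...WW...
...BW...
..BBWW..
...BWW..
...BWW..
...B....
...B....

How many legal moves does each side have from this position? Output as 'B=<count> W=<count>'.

-- B to move --
(0,2): no bracket -> illegal
(0,3): flips 1 -> legal
(0,5): flips 1 -> legal
(1,2): no bracket -> illegal
(1,5): flips 1 -> legal
(2,2): no bracket -> illegal
(2,5): flips 2 -> legal
(2,6): flips 2 -> legal
(3,6): flips 4 -> legal
(4,6): flips 2 -> legal
(5,6): flips 4 -> legal
(6,4): no bracket -> illegal
(6,5): flips 1 -> legal
(6,6): flips 2 -> legal
B mobility = 10
-- W to move --
(1,2): flips 1 -> legal
(2,1): flips 2 -> legal
(2,2): flips 2 -> legal
(3,1): flips 2 -> legal
(4,1): flips 2 -> legal
(4,2): flips 2 -> legal
(5,2): flips 2 -> legal
(6,2): flips 1 -> legal
(6,4): no bracket -> illegal
(7,2): flips 1 -> legal
(7,4): no bracket -> illegal
W mobility = 9

Answer: B=10 W=9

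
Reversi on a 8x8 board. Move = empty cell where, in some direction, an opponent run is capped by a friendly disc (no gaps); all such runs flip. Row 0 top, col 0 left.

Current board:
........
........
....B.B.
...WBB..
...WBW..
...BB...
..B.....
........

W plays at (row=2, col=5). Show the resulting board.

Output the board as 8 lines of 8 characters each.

Place W at (2,5); scan 8 dirs for brackets.
Dir NW: first cell '.' (not opp) -> no flip
Dir N: first cell '.' (not opp) -> no flip
Dir NE: first cell '.' (not opp) -> no flip
Dir W: opp run (2,4), next='.' -> no flip
Dir E: opp run (2,6), next='.' -> no flip
Dir SW: opp run (3,4) capped by W -> flip
Dir S: opp run (3,5) capped by W -> flip
Dir SE: first cell '.' (not opp) -> no flip
All flips: (3,4) (3,5)

Answer: ........
........
....BWB.
...WWW..
...WBW..
...BB...
..B.....
........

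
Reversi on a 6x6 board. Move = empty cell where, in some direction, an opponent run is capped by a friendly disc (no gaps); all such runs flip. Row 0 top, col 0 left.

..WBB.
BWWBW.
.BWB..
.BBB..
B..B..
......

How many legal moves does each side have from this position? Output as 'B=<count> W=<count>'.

Answer: B=6 W=8

Derivation:
-- B to move --
(0,0): flips 2 -> legal
(0,1): flips 3 -> legal
(0,5): flips 1 -> legal
(1,5): flips 1 -> legal
(2,0): no bracket -> illegal
(2,4): flips 1 -> legal
(2,5): flips 1 -> legal
B mobility = 6
-- W to move --
(0,0): no bracket -> illegal
(0,1): no bracket -> illegal
(0,5): flips 2 -> legal
(1,5): no bracket -> illegal
(2,0): flips 1 -> legal
(2,4): flips 2 -> legal
(3,0): flips 1 -> legal
(3,4): flips 1 -> legal
(4,1): flips 4 -> legal
(4,2): flips 1 -> legal
(4,4): flips 1 -> legal
(5,0): no bracket -> illegal
(5,1): no bracket -> illegal
(5,2): no bracket -> illegal
(5,3): no bracket -> illegal
(5,4): no bracket -> illegal
W mobility = 8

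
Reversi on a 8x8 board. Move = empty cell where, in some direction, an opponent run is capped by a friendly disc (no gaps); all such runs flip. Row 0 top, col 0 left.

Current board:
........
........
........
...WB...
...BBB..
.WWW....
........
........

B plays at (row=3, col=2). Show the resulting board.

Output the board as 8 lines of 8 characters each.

Answer: ........
........
........
..BBB...
...BBB..
.WWW....
........
........

Derivation:
Place B at (3,2); scan 8 dirs for brackets.
Dir NW: first cell '.' (not opp) -> no flip
Dir N: first cell '.' (not opp) -> no flip
Dir NE: first cell '.' (not opp) -> no flip
Dir W: first cell '.' (not opp) -> no flip
Dir E: opp run (3,3) capped by B -> flip
Dir SW: first cell '.' (not opp) -> no flip
Dir S: first cell '.' (not opp) -> no flip
Dir SE: first cell 'B' (not opp) -> no flip
All flips: (3,3)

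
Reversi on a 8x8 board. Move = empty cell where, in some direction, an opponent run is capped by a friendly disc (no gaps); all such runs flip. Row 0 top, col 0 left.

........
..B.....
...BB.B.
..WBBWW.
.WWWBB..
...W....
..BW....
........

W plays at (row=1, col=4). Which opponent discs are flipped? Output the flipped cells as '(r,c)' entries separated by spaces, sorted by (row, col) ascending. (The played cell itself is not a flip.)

Answer: (2,3)

Derivation:
Dir NW: first cell '.' (not opp) -> no flip
Dir N: first cell '.' (not opp) -> no flip
Dir NE: first cell '.' (not opp) -> no flip
Dir W: first cell '.' (not opp) -> no flip
Dir E: first cell '.' (not opp) -> no flip
Dir SW: opp run (2,3) capped by W -> flip
Dir S: opp run (2,4) (3,4) (4,4), next='.' -> no flip
Dir SE: first cell '.' (not opp) -> no flip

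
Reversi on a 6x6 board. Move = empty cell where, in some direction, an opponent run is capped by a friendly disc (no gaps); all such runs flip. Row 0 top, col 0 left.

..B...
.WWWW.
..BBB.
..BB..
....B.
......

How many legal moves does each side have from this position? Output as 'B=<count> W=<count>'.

Answer: B=6 W=7

Derivation:
-- B to move --
(0,0): flips 1 -> legal
(0,1): flips 1 -> legal
(0,3): flips 1 -> legal
(0,4): flips 2 -> legal
(0,5): flips 1 -> legal
(1,0): no bracket -> illegal
(1,5): no bracket -> illegal
(2,0): flips 1 -> legal
(2,1): no bracket -> illegal
(2,5): no bracket -> illegal
B mobility = 6
-- W to move --
(0,1): no bracket -> illegal
(0,3): no bracket -> illegal
(1,5): no bracket -> illegal
(2,1): no bracket -> illegal
(2,5): no bracket -> illegal
(3,1): flips 1 -> legal
(3,4): flips 2 -> legal
(3,5): flips 1 -> legal
(4,1): flips 2 -> legal
(4,2): flips 2 -> legal
(4,3): flips 2 -> legal
(4,5): no bracket -> illegal
(5,3): no bracket -> illegal
(5,4): no bracket -> illegal
(5,5): flips 3 -> legal
W mobility = 7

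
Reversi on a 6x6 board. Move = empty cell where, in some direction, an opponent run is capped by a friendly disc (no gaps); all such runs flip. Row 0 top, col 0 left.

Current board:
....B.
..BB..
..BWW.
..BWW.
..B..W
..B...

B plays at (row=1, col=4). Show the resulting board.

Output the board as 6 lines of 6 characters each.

Answer: ....B.
..BBB.
..BBW.
..BWW.
..B..W
..B...

Derivation:
Place B at (1,4); scan 8 dirs for brackets.
Dir NW: first cell '.' (not opp) -> no flip
Dir N: first cell 'B' (not opp) -> no flip
Dir NE: first cell '.' (not opp) -> no flip
Dir W: first cell 'B' (not opp) -> no flip
Dir E: first cell '.' (not opp) -> no flip
Dir SW: opp run (2,3) capped by B -> flip
Dir S: opp run (2,4) (3,4), next='.' -> no flip
Dir SE: first cell '.' (not opp) -> no flip
All flips: (2,3)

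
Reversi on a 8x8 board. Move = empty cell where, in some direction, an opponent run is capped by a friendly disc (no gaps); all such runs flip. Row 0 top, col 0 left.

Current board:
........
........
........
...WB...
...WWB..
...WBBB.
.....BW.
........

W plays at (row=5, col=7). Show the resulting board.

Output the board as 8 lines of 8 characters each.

Place W at (5,7); scan 8 dirs for brackets.
Dir NW: first cell '.' (not opp) -> no flip
Dir N: first cell '.' (not opp) -> no flip
Dir NE: edge -> no flip
Dir W: opp run (5,6) (5,5) (5,4) capped by W -> flip
Dir E: edge -> no flip
Dir SW: first cell 'W' (not opp) -> no flip
Dir S: first cell '.' (not opp) -> no flip
Dir SE: edge -> no flip
All flips: (5,4) (5,5) (5,6)

Answer: ........
........
........
...WB...
...WWB..
...WWWWW
.....BW.
........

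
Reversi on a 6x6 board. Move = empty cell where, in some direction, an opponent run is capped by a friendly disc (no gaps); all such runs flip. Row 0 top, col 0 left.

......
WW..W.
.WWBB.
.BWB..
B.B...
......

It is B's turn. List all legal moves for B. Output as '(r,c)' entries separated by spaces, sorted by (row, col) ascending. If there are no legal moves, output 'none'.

(0,0): flips 2 -> legal
(0,1): flips 2 -> legal
(0,2): no bracket -> illegal
(0,3): no bracket -> illegal
(0,4): flips 1 -> legal
(0,5): flips 1 -> legal
(1,2): flips 2 -> legal
(1,3): flips 1 -> legal
(1,5): no bracket -> illegal
(2,0): flips 2 -> legal
(2,5): no bracket -> illegal
(3,0): no bracket -> illegal
(4,1): flips 1 -> legal
(4,3): no bracket -> illegal

Answer: (0,0) (0,1) (0,4) (0,5) (1,2) (1,3) (2,0) (4,1)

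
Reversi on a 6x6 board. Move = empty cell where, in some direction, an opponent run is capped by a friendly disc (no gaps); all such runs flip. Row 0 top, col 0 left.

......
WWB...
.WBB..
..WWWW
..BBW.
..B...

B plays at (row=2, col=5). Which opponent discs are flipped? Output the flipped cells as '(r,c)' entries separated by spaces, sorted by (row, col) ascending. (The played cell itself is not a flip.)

Answer: (3,4)

Derivation:
Dir NW: first cell '.' (not opp) -> no flip
Dir N: first cell '.' (not opp) -> no flip
Dir NE: edge -> no flip
Dir W: first cell '.' (not opp) -> no flip
Dir E: edge -> no flip
Dir SW: opp run (3,4) capped by B -> flip
Dir S: opp run (3,5), next='.' -> no flip
Dir SE: edge -> no flip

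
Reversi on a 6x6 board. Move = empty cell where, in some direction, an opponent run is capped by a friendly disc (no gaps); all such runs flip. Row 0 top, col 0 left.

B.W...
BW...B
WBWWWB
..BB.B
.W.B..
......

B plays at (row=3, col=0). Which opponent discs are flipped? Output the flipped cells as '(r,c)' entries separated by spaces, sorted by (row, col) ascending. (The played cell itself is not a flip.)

Answer: (2,0)

Derivation:
Dir NW: edge -> no flip
Dir N: opp run (2,0) capped by B -> flip
Dir NE: first cell 'B' (not opp) -> no flip
Dir W: edge -> no flip
Dir E: first cell '.' (not opp) -> no flip
Dir SW: edge -> no flip
Dir S: first cell '.' (not opp) -> no flip
Dir SE: opp run (4,1), next='.' -> no flip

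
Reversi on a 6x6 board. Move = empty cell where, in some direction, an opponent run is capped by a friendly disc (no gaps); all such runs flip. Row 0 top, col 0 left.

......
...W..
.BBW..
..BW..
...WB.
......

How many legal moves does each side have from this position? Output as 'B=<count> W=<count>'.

Answer: B=6 W=7

Derivation:
-- B to move --
(0,2): no bracket -> illegal
(0,3): no bracket -> illegal
(0,4): flips 1 -> legal
(1,2): no bracket -> illegal
(1,4): flips 1 -> legal
(2,4): flips 1 -> legal
(3,4): flips 1 -> legal
(4,2): flips 1 -> legal
(5,2): no bracket -> illegal
(5,3): no bracket -> illegal
(5,4): flips 1 -> legal
B mobility = 6
-- W to move --
(1,0): flips 2 -> legal
(1,1): flips 1 -> legal
(1,2): no bracket -> illegal
(2,0): flips 2 -> legal
(3,0): no bracket -> illegal
(3,1): flips 2 -> legal
(3,4): no bracket -> illegal
(3,5): no bracket -> illegal
(4,1): flips 1 -> legal
(4,2): no bracket -> illegal
(4,5): flips 1 -> legal
(5,3): no bracket -> illegal
(5,4): no bracket -> illegal
(5,5): flips 1 -> legal
W mobility = 7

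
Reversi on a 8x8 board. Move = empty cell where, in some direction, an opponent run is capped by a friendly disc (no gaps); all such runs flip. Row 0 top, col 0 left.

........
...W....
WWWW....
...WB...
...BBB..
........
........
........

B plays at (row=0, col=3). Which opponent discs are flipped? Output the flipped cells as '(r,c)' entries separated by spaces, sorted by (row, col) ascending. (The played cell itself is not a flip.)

Answer: (1,3) (2,3) (3,3)

Derivation:
Dir NW: edge -> no flip
Dir N: edge -> no flip
Dir NE: edge -> no flip
Dir W: first cell '.' (not opp) -> no flip
Dir E: first cell '.' (not opp) -> no flip
Dir SW: first cell '.' (not opp) -> no flip
Dir S: opp run (1,3) (2,3) (3,3) capped by B -> flip
Dir SE: first cell '.' (not opp) -> no flip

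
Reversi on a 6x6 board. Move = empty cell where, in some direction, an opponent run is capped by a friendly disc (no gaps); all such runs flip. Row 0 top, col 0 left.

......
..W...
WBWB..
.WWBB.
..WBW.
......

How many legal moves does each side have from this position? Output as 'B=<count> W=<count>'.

Answer: B=9 W=8

Derivation:
-- B to move --
(0,1): flips 1 -> legal
(0,2): no bracket -> illegal
(0,3): flips 1 -> legal
(1,0): no bracket -> illegal
(1,1): flips 1 -> legal
(1,3): no bracket -> illegal
(3,0): flips 2 -> legal
(3,5): no bracket -> illegal
(4,0): no bracket -> illegal
(4,1): flips 3 -> legal
(4,5): flips 1 -> legal
(5,1): flips 1 -> legal
(5,2): no bracket -> illegal
(5,3): no bracket -> illegal
(5,4): flips 1 -> legal
(5,5): flips 1 -> legal
B mobility = 9
-- W to move --
(1,0): flips 1 -> legal
(1,1): flips 1 -> legal
(1,3): no bracket -> illegal
(1,4): flips 1 -> legal
(2,4): flips 3 -> legal
(2,5): no bracket -> illegal
(3,0): flips 1 -> legal
(3,5): flips 2 -> legal
(4,5): flips 2 -> legal
(5,2): no bracket -> illegal
(5,3): no bracket -> illegal
(5,4): flips 1 -> legal
W mobility = 8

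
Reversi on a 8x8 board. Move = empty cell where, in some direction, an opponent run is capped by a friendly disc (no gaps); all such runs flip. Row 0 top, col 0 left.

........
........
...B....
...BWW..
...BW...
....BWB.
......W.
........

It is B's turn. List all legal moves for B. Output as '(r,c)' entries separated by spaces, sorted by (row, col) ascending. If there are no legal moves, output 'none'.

(2,4): flips 2 -> legal
(2,5): flips 1 -> legal
(2,6): no bracket -> illegal
(3,6): flips 2 -> legal
(4,5): flips 2 -> legal
(4,6): no bracket -> illegal
(5,3): no bracket -> illegal
(5,7): no bracket -> illegal
(6,4): no bracket -> illegal
(6,5): no bracket -> illegal
(6,7): no bracket -> illegal
(7,5): no bracket -> illegal
(7,6): flips 1 -> legal
(7,7): flips 3 -> legal

Answer: (2,4) (2,5) (3,6) (4,5) (7,6) (7,7)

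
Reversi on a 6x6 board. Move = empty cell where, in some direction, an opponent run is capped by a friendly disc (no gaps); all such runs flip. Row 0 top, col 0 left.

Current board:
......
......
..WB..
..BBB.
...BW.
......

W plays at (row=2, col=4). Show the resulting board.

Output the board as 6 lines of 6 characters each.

Answer: ......
......
..WWW.
..BBW.
...BW.
......

Derivation:
Place W at (2,4); scan 8 dirs for brackets.
Dir NW: first cell '.' (not opp) -> no flip
Dir N: first cell '.' (not opp) -> no flip
Dir NE: first cell '.' (not opp) -> no flip
Dir W: opp run (2,3) capped by W -> flip
Dir E: first cell '.' (not opp) -> no flip
Dir SW: opp run (3,3), next='.' -> no flip
Dir S: opp run (3,4) capped by W -> flip
Dir SE: first cell '.' (not opp) -> no flip
All flips: (2,3) (3,4)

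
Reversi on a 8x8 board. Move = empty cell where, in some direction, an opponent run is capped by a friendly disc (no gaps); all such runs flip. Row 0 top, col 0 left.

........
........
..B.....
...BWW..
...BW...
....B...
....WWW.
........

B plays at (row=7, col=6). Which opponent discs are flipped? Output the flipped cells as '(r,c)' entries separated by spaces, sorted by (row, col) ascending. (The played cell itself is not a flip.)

Answer: (6,5)

Derivation:
Dir NW: opp run (6,5) capped by B -> flip
Dir N: opp run (6,6), next='.' -> no flip
Dir NE: first cell '.' (not opp) -> no flip
Dir W: first cell '.' (not opp) -> no flip
Dir E: first cell '.' (not opp) -> no flip
Dir SW: edge -> no flip
Dir S: edge -> no flip
Dir SE: edge -> no flip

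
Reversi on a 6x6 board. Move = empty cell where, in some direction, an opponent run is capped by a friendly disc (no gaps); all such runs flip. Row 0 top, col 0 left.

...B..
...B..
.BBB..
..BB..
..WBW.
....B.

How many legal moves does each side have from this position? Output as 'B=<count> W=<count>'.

Answer: B=6 W=3

Derivation:
-- B to move --
(3,1): no bracket -> illegal
(3,4): flips 1 -> legal
(3,5): no bracket -> illegal
(4,1): flips 1 -> legal
(4,5): flips 1 -> legal
(5,1): flips 1 -> legal
(5,2): flips 1 -> legal
(5,3): no bracket -> illegal
(5,5): flips 1 -> legal
B mobility = 6
-- W to move --
(0,2): no bracket -> illegal
(0,4): no bracket -> illegal
(1,0): no bracket -> illegal
(1,1): flips 2 -> legal
(1,2): flips 2 -> legal
(1,4): no bracket -> illegal
(2,0): no bracket -> illegal
(2,4): flips 1 -> legal
(3,0): no bracket -> illegal
(3,1): no bracket -> illegal
(3,4): no bracket -> illegal
(4,1): no bracket -> illegal
(4,5): no bracket -> illegal
(5,2): no bracket -> illegal
(5,3): no bracket -> illegal
(5,5): no bracket -> illegal
W mobility = 3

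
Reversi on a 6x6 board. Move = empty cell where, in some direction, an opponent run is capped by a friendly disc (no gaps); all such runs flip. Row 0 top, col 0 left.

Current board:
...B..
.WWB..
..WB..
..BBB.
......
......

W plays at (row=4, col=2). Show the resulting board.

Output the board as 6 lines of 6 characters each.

Place W at (4,2); scan 8 dirs for brackets.
Dir NW: first cell '.' (not opp) -> no flip
Dir N: opp run (3,2) capped by W -> flip
Dir NE: opp run (3,3), next='.' -> no flip
Dir W: first cell '.' (not opp) -> no flip
Dir E: first cell '.' (not opp) -> no flip
Dir SW: first cell '.' (not opp) -> no flip
Dir S: first cell '.' (not opp) -> no flip
Dir SE: first cell '.' (not opp) -> no flip
All flips: (3,2)

Answer: ...B..
.WWB..
..WB..
..WBB.
..W...
......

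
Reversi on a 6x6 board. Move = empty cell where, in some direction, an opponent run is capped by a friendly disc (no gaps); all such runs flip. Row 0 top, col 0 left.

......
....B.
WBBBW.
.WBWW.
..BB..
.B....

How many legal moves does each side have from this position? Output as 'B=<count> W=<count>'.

-- B to move --
(1,0): no bracket -> illegal
(1,1): no bracket -> illegal
(1,3): no bracket -> illegal
(1,5): flips 2 -> legal
(2,5): flips 2 -> legal
(3,0): flips 1 -> legal
(3,5): flips 2 -> legal
(4,0): flips 1 -> legal
(4,1): flips 1 -> legal
(4,4): flips 3 -> legal
(4,5): flips 1 -> legal
B mobility = 8
-- W to move --
(0,3): no bracket -> illegal
(0,4): flips 1 -> legal
(0,5): no bracket -> illegal
(1,0): no bracket -> illegal
(1,1): flips 2 -> legal
(1,2): flips 1 -> legal
(1,3): flips 2 -> legal
(1,5): no bracket -> illegal
(2,5): no bracket -> illegal
(3,0): no bracket -> illegal
(4,0): no bracket -> illegal
(4,1): no bracket -> illegal
(4,4): no bracket -> illegal
(5,0): no bracket -> illegal
(5,2): flips 1 -> legal
(5,3): flips 2 -> legal
(5,4): no bracket -> illegal
W mobility = 6

Answer: B=8 W=6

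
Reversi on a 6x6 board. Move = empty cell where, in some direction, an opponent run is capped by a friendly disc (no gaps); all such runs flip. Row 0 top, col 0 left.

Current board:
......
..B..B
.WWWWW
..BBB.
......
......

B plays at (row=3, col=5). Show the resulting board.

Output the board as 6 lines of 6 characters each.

Answer: ......
..B..B
.WWWWB
..BBBB
......
......

Derivation:
Place B at (3,5); scan 8 dirs for brackets.
Dir NW: opp run (2,4), next='.' -> no flip
Dir N: opp run (2,5) capped by B -> flip
Dir NE: edge -> no flip
Dir W: first cell 'B' (not opp) -> no flip
Dir E: edge -> no flip
Dir SW: first cell '.' (not opp) -> no flip
Dir S: first cell '.' (not opp) -> no flip
Dir SE: edge -> no flip
All flips: (2,5)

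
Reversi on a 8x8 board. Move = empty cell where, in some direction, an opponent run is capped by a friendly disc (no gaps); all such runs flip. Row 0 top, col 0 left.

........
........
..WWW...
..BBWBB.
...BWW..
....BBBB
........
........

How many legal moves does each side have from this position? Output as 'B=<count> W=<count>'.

Answer: B=8 W=15

Derivation:
-- B to move --
(1,1): flips 1 -> legal
(1,2): flips 4 -> legal
(1,3): flips 2 -> legal
(1,4): flips 4 -> legal
(1,5): flips 1 -> legal
(2,1): no bracket -> illegal
(2,5): flips 1 -> legal
(3,1): no bracket -> illegal
(4,6): flips 2 -> legal
(5,3): flips 1 -> legal
B mobility = 8
-- W to move --
(2,1): no bracket -> illegal
(2,5): flips 1 -> legal
(2,6): flips 1 -> legal
(2,7): flips 1 -> legal
(3,1): flips 2 -> legal
(3,7): flips 2 -> legal
(4,1): flips 1 -> legal
(4,2): flips 3 -> legal
(4,6): flips 1 -> legal
(4,7): no bracket -> illegal
(5,2): flips 1 -> legal
(5,3): flips 2 -> legal
(6,3): flips 1 -> legal
(6,4): flips 1 -> legal
(6,5): flips 1 -> legal
(6,6): flips 1 -> legal
(6,7): flips 1 -> legal
W mobility = 15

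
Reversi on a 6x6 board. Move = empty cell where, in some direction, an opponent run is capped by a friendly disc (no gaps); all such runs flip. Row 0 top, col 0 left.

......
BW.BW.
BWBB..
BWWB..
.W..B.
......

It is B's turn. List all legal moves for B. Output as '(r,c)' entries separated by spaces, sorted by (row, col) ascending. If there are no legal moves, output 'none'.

(0,0): flips 1 -> legal
(0,1): no bracket -> illegal
(0,2): flips 1 -> legal
(0,3): no bracket -> illegal
(0,4): no bracket -> illegal
(0,5): flips 1 -> legal
(1,2): flips 2 -> legal
(1,5): flips 1 -> legal
(2,4): no bracket -> illegal
(2,5): no bracket -> illegal
(4,0): flips 1 -> legal
(4,2): flips 2 -> legal
(4,3): flips 2 -> legal
(5,0): flips 2 -> legal
(5,1): no bracket -> illegal
(5,2): flips 1 -> legal

Answer: (0,0) (0,2) (0,5) (1,2) (1,5) (4,0) (4,2) (4,3) (5,0) (5,2)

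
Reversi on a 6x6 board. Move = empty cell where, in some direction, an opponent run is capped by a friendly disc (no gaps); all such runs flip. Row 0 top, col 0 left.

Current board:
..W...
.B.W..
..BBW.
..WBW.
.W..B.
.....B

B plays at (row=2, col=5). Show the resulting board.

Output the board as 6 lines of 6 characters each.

Place B at (2,5); scan 8 dirs for brackets.
Dir NW: first cell '.' (not opp) -> no flip
Dir N: first cell '.' (not opp) -> no flip
Dir NE: edge -> no flip
Dir W: opp run (2,4) capped by B -> flip
Dir E: edge -> no flip
Dir SW: opp run (3,4), next='.' -> no flip
Dir S: first cell '.' (not opp) -> no flip
Dir SE: edge -> no flip
All flips: (2,4)

Answer: ..W...
.B.W..
..BBBB
..WBW.
.W..B.
.....B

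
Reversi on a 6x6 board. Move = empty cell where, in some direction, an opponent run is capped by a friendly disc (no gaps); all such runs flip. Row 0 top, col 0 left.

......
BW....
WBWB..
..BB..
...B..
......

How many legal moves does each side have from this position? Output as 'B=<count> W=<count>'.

Answer: B=4 W=5

Derivation:
-- B to move --
(0,0): flips 2 -> legal
(0,1): flips 1 -> legal
(0,2): no bracket -> illegal
(1,2): flips 2 -> legal
(1,3): no bracket -> illegal
(3,0): flips 1 -> legal
(3,1): no bracket -> illegal
B mobility = 4
-- W to move --
(0,0): flips 1 -> legal
(0,1): no bracket -> illegal
(1,2): no bracket -> illegal
(1,3): no bracket -> illegal
(1,4): no bracket -> illegal
(2,4): flips 1 -> legal
(3,0): no bracket -> illegal
(3,1): flips 1 -> legal
(3,4): no bracket -> illegal
(4,1): no bracket -> illegal
(4,2): flips 1 -> legal
(4,4): flips 1 -> legal
(5,2): no bracket -> illegal
(5,3): no bracket -> illegal
(5,4): no bracket -> illegal
W mobility = 5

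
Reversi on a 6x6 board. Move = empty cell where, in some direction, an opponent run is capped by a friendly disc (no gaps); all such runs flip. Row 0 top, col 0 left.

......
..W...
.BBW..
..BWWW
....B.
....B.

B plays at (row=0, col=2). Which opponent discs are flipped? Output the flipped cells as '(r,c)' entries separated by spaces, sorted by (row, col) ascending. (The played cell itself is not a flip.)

Answer: (1,2)

Derivation:
Dir NW: edge -> no flip
Dir N: edge -> no flip
Dir NE: edge -> no flip
Dir W: first cell '.' (not opp) -> no flip
Dir E: first cell '.' (not opp) -> no flip
Dir SW: first cell '.' (not opp) -> no flip
Dir S: opp run (1,2) capped by B -> flip
Dir SE: first cell '.' (not opp) -> no flip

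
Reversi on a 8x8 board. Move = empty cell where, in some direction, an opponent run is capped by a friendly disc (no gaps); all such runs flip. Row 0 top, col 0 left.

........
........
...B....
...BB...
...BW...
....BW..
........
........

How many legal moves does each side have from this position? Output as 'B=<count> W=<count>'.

Answer: B=3 W=5

Derivation:
-- B to move --
(3,5): no bracket -> illegal
(4,5): flips 1 -> legal
(4,6): no bracket -> illegal
(5,3): no bracket -> illegal
(5,6): flips 1 -> legal
(6,4): no bracket -> illegal
(6,5): no bracket -> illegal
(6,6): flips 2 -> legal
B mobility = 3
-- W to move --
(1,2): no bracket -> illegal
(1,3): no bracket -> illegal
(1,4): no bracket -> illegal
(2,2): flips 1 -> legal
(2,4): flips 1 -> legal
(2,5): no bracket -> illegal
(3,2): no bracket -> illegal
(3,5): no bracket -> illegal
(4,2): flips 1 -> legal
(4,5): no bracket -> illegal
(5,2): no bracket -> illegal
(5,3): flips 1 -> legal
(6,3): no bracket -> illegal
(6,4): flips 1 -> legal
(6,5): no bracket -> illegal
W mobility = 5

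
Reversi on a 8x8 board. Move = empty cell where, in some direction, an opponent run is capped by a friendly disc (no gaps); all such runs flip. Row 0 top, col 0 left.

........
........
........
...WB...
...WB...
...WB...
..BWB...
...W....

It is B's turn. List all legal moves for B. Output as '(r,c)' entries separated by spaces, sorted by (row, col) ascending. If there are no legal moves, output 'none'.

Answer: (2,2) (3,2) (4,2) (5,2) (7,2)

Derivation:
(2,2): flips 1 -> legal
(2,3): no bracket -> illegal
(2,4): no bracket -> illegal
(3,2): flips 2 -> legal
(4,2): flips 2 -> legal
(5,2): flips 2 -> legal
(7,2): flips 1 -> legal
(7,4): no bracket -> illegal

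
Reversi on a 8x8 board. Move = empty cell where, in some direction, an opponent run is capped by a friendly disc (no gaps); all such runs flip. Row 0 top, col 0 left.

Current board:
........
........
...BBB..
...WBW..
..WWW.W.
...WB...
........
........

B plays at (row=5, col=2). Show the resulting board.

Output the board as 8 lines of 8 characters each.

Place B at (5,2); scan 8 dirs for brackets.
Dir NW: first cell '.' (not opp) -> no flip
Dir N: opp run (4,2), next='.' -> no flip
Dir NE: opp run (4,3) capped by B -> flip
Dir W: first cell '.' (not opp) -> no flip
Dir E: opp run (5,3) capped by B -> flip
Dir SW: first cell '.' (not opp) -> no flip
Dir S: first cell '.' (not opp) -> no flip
Dir SE: first cell '.' (not opp) -> no flip
All flips: (4,3) (5,3)

Answer: ........
........
...BBB..
...WBW..
..WBW.W.
..BBB...
........
........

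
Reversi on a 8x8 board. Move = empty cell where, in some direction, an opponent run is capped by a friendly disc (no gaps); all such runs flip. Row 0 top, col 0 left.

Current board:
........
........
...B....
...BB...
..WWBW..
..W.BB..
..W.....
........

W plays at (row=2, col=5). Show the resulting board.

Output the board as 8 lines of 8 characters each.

Answer: ........
........
...B.W..
...BW...
..WWBW..
..W.BB..
..W.....
........

Derivation:
Place W at (2,5); scan 8 dirs for brackets.
Dir NW: first cell '.' (not opp) -> no flip
Dir N: first cell '.' (not opp) -> no flip
Dir NE: first cell '.' (not opp) -> no flip
Dir W: first cell '.' (not opp) -> no flip
Dir E: first cell '.' (not opp) -> no flip
Dir SW: opp run (3,4) capped by W -> flip
Dir S: first cell '.' (not opp) -> no flip
Dir SE: first cell '.' (not opp) -> no flip
All flips: (3,4)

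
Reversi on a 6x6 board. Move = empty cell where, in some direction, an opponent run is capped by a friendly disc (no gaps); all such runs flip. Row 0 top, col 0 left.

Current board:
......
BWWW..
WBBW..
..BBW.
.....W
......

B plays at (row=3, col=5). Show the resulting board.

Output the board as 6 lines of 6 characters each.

Place B at (3,5); scan 8 dirs for brackets.
Dir NW: first cell '.' (not opp) -> no flip
Dir N: first cell '.' (not opp) -> no flip
Dir NE: edge -> no flip
Dir W: opp run (3,4) capped by B -> flip
Dir E: edge -> no flip
Dir SW: first cell '.' (not opp) -> no flip
Dir S: opp run (4,5), next='.' -> no flip
Dir SE: edge -> no flip
All flips: (3,4)

Answer: ......
BWWW..
WBBW..
..BBBB
.....W
......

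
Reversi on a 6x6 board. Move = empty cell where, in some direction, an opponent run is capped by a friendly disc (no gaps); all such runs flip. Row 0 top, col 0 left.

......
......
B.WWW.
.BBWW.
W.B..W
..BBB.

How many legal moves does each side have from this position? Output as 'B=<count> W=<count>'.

Answer: B=5 W=3

Derivation:
-- B to move --
(1,1): no bracket -> illegal
(1,2): flips 1 -> legal
(1,3): flips 1 -> legal
(1,4): flips 1 -> legal
(1,5): flips 2 -> legal
(2,1): no bracket -> illegal
(2,5): no bracket -> illegal
(3,0): no bracket -> illegal
(3,5): flips 2 -> legal
(4,1): no bracket -> illegal
(4,3): no bracket -> illegal
(4,4): no bracket -> illegal
(5,0): no bracket -> illegal
(5,1): no bracket -> illegal
(5,5): no bracket -> illegal
B mobility = 5
-- W to move --
(1,0): no bracket -> illegal
(1,1): no bracket -> illegal
(2,1): no bracket -> illegal
(3,0): flips 2 -> legal
(4,1): flips 1 -> legal
(4,3): no bracket -> illegal
(4,4): no bracket -> illegal
(5,1): flips 1 -> legal
(5,5): no bracket -> illegal
W mobility = 3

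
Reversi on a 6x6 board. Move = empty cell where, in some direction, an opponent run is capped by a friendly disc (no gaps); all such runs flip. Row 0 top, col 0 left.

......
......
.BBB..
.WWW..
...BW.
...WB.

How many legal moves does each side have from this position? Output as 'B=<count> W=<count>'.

-- B to move --
(2,0): no bracket -> illegal
(2,4): no bracket -> illegal
(3,0): no bracket -> illegal
(3,4): flips 1 -> legal
(3,5): no bracket -> illegal
(4,0): flips 1 -> legal
(4,1): flips 2 -> legal
(4,2): flips 1 -> legal
(4,5): flips 1 -> legal
(5,2): flips 1 -> legal
(5,5): flips 2 -> legal
B mobility = 7
-- W to move --
(1,0): flips 1 -> legal
(1,1): flips 2 -> legal
(1,2): flips 1 -> legal
(1,3): flips 2 -> legal
(1,4): flips 1 -> legal
(2,0): no bracket -> illegal
(2,4): no bracket -> illegal
(3,0): no bracket -> illegal
(3,4): no bracket -> illegal
(4,2): flips 1 -> legal
(4,5): no bracket -> illegal
(5,2): no bracket -> illegal
(5,5): flips 1 -> legal
W mobility = 7

Answer: B=7 W=7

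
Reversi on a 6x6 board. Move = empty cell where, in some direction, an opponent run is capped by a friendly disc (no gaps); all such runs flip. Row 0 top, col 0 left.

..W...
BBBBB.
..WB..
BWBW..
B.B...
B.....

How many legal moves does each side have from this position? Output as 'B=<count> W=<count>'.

-- B to move --
(0,1): no bracket -> illegal
(0,3): no bracket -> illegal
(2,0): flips 1 -> legal
(2,1): flips 1 -> legal
(2,4): flips 1 -> legal
(3,4): flips 1 -> legal
(4,1): no bracket -> illegal
(4,3): flips 1 -> legal
(4,4): flips 2 -> legal
B mobility = 6
-- W to move --
(0,0): flips 1 -> legal
(0,1): no bracket -> illegal
(0,3): flips 2 -> legal
(0,4): flips 1 -> legal
(0,5): no bracket -> illegal
(1,5): no bracket -> illegal
(2,0): flips 1 -> legal
(2,1): no bracket -> illegal
(2,4): flips 2 -> legal
(2,5): no bracket -> illegal
(3,4): no bracket -> illegal
(4,1): no bracket -> illegal
(4,3): no bracket -> illegal
(5,1): flips 1 -> legal
(5,2): flips 2 -> legal
(5,3): flips 1 -> legal
W mobility = 8

Answer: B=6 W=8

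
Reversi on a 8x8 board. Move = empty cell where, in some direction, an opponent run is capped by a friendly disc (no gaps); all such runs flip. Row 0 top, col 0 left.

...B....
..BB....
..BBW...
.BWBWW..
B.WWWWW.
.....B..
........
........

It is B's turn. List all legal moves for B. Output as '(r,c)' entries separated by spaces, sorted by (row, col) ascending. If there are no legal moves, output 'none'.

Answer: (1,5) (2,5) (3,6) (3,7) (4,1) (5,1) (5,2) (5,3) (5,6) (5,7)

Derivation:
(1,4): no bracket -> illegal
(1,5): flips 1 -> legal
(2,1): no bracket -> illegal
(2,5): flips 3 -> legal
(2,6): no bracket -> illegal
(3,6): flips 2 -> legal
(3,7): flips 1 -> legal
(4,1): flips 1 -> legal
(4,7): no bracket -> illegal
(5,1): flips 1 -> legal
(5,2): flips 2 -> legal
(5,3): flips 2 -> legal
(5,4): no bracket -> illegal
(5,6): flips 2 -> legal
(5,7): flips 3 -> legal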